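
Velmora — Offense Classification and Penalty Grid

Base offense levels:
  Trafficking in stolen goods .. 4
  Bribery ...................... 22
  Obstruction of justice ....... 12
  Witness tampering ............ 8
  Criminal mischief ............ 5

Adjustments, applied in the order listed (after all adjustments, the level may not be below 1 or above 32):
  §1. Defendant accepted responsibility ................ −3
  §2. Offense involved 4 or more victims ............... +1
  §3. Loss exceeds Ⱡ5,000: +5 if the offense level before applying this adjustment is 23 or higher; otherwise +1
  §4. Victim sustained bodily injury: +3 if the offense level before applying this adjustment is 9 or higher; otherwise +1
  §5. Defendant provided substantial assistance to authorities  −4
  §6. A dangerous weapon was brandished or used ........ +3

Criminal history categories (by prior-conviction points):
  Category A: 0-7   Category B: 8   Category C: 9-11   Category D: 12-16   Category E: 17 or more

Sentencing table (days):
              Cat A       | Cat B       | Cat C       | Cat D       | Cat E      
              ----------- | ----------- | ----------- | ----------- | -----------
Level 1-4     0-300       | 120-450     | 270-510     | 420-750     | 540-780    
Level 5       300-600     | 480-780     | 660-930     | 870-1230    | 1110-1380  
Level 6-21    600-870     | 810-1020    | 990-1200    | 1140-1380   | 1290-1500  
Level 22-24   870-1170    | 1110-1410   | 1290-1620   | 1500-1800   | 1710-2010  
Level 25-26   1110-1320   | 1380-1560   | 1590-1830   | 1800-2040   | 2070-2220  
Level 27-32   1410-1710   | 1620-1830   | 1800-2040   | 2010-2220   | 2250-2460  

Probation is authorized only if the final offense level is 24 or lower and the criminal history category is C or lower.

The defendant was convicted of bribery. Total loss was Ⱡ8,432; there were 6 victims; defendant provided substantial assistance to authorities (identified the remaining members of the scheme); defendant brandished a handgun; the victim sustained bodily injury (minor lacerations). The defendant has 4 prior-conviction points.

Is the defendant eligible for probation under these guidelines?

Base offense level for bribery: 22.
§1 does not apply.
§2 applies: 22 + 1 = 23.
§3 applies (level before this adjustment is 23 ≥ 23, so +5): 23 + 5 = 28.
§4 applies (level before this adjustment is 28 ≥ 9, so +3): 28 + 3 = 31.
§5 applies: 31 − 4 = 27.
§6 applies: 27 + 3 = 30.
Final offense level: 30.
Criminal history: 4 prior points → Category A (0-7).
Level 30 falls in the 27-32 band.
Grid: Level 27-32 × Category A = 1410-1710 days.
Probation check: level 30 > 24 and category A ≤ C → not eligible.

No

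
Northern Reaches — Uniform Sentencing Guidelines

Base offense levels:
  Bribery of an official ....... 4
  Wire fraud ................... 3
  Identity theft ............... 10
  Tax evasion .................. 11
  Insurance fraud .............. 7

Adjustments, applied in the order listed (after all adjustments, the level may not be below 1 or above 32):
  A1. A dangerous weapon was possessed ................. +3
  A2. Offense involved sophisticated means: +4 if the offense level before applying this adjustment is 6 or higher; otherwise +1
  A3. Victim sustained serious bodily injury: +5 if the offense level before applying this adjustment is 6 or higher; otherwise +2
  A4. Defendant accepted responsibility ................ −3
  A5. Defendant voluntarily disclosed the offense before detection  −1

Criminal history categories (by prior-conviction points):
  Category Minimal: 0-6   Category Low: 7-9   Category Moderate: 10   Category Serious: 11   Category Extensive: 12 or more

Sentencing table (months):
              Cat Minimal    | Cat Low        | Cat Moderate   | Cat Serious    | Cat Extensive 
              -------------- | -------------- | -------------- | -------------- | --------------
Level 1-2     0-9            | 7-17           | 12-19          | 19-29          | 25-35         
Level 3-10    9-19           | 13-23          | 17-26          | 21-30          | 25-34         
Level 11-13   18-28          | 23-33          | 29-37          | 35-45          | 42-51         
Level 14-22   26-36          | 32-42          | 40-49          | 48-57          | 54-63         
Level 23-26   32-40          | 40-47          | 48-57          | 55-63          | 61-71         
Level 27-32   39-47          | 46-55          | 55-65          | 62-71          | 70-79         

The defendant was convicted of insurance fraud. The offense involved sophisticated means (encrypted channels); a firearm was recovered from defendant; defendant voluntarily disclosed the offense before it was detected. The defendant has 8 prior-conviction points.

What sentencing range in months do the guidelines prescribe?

23-33 months

Base offense level for insurance fraud: 7.
A1 applies: 7 + 3 = 10.
A2 applies (level before this adjustment is 10 ≥ 6, so +4): 10 + 4 = 14.
A3 does not apply.
A5 applies: 14 − 1 = 13.
Final offense level: 13.
Criminal history: 8 prior points → Category Low (7-9).
Level 13 falls in the 11-13 band.
Grid: Level 11-13 × Category Low = 23-33 months.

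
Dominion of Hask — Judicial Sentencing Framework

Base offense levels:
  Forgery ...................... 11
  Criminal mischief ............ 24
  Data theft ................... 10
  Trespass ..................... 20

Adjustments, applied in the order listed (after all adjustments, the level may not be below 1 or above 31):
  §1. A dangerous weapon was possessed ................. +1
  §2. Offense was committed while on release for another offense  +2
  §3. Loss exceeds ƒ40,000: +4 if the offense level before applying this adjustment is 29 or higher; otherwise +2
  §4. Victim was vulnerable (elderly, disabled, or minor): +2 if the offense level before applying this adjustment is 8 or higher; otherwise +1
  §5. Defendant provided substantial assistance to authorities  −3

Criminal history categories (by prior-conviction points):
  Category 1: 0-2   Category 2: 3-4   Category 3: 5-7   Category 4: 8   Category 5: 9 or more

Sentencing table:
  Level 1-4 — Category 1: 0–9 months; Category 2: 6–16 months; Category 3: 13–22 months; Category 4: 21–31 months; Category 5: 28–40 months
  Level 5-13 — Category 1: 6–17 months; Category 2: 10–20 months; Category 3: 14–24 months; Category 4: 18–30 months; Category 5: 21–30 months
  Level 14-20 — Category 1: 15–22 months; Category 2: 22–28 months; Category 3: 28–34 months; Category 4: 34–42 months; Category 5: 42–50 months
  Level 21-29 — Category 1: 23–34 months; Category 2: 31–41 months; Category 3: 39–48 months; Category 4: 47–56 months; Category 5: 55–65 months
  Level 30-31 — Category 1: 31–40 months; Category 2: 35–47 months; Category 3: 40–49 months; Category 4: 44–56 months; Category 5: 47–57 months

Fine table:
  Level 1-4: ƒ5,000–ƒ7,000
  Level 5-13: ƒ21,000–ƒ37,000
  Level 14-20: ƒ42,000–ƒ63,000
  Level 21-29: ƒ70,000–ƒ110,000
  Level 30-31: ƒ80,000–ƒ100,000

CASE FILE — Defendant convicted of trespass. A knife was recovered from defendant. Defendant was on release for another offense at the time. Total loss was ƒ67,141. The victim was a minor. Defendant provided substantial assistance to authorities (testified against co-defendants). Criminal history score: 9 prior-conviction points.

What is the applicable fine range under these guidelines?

ƒ70,000–ƒ110,000

Base offense level for trespass: 20.
§1 applies: 20 + 1 = 21.
§2 applies: 21 + 2 = 23.
§3 applies (level before this adjustment is 23 < 29, so +2): 23 + 2 = 25.
§4 applies (level before this adjustment is 25 ≥ 8, so +2): 25 + 2 = 27.
§5 applies: 27 − 3 = 24.
Final offense level: 24.
Level 24 falls in the 21-29 band.
Fine table: Level 21-29 → ƒ70,000–ƒ110,000.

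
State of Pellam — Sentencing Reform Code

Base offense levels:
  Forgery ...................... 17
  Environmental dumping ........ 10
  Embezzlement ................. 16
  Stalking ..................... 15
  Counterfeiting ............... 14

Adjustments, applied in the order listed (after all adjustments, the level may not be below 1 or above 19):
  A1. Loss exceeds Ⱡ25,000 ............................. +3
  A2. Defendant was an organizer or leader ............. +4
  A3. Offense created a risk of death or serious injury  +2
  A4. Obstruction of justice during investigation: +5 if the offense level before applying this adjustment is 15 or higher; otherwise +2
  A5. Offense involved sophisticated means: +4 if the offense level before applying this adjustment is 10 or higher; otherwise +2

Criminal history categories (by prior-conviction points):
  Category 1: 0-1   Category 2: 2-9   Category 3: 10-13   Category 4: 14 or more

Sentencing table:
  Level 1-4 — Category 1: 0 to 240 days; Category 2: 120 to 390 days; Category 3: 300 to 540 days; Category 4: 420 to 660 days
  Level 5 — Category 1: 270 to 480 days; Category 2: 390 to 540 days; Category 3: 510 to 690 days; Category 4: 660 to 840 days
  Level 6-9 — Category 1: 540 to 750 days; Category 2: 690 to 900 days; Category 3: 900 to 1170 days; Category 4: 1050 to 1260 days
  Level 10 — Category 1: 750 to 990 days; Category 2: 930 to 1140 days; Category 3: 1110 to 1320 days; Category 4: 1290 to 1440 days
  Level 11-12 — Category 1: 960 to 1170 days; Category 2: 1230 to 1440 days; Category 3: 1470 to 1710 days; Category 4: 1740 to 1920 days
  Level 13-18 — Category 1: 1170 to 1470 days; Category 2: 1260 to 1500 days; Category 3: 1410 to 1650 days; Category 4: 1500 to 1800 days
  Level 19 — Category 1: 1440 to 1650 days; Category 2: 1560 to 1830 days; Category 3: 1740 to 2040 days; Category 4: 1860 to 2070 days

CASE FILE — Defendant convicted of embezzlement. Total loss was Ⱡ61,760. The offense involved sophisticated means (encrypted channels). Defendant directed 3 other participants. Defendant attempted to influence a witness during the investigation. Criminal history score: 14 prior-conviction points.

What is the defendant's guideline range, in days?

1860-2070 days

Base offense level for embezzlement: 16.
A1 applies: 16 + 3 = 19.
A2 applies: 19 + 4 = 23.
A4 applies (level before this adjustment is 23 ≥ 15, so +5): 23 + 5 = 28.
A5 applies (level before this adjustment is 28 ≥ 10, so +4): 28 + 4 = 32.
Level 32 exceeds the maximum of 19; capped at 19.
Final offense level: 19.
Criminal history: 14 prior points → Category 4 (14+).
Level 19 falls in the 19 band.
Grid: Level 19 × Category 4 = 1860-2070 days.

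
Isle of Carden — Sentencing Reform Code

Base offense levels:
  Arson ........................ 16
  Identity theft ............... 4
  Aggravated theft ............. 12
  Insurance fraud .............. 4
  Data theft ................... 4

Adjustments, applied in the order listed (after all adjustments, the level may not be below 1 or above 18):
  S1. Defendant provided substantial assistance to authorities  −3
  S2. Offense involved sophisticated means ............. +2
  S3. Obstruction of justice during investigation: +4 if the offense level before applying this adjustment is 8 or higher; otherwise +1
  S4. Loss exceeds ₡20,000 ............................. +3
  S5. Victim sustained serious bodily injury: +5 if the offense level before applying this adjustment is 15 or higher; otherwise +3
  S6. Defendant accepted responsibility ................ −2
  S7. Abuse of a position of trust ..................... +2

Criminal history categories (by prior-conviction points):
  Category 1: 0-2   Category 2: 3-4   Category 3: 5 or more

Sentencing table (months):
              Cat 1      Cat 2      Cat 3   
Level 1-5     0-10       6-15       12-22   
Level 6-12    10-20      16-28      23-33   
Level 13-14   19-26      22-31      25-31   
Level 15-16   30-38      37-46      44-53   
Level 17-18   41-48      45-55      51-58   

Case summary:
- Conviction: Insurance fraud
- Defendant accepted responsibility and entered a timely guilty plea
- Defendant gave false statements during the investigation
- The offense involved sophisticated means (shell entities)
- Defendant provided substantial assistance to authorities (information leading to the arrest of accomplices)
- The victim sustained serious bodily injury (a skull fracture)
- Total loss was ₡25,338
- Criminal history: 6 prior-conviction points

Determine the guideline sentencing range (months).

Base offense level for insurance fraud: 4.
S1 applies: 4 − 3 = 1.
S2 applies: 1 + 2 = 3.
S3 applies (level before this adjustment is 3 < 8, so +1): 3 + 1 = 4.
S4 applies: 4 + 3 = 7.
S5 applies (level before this adjustment is 7 < 15, so +3): 7 + 3 = 10.
S6 applies: 10 − 2 = 8.
S7 does not apply.
Final offense level: 8.
Criminal history: 6 prior points → Category 3 (5+).
Level 8 falls in the 6-12 band.
Grid: Level 6-12 × Category 3 = 23-33 months.

23-33 months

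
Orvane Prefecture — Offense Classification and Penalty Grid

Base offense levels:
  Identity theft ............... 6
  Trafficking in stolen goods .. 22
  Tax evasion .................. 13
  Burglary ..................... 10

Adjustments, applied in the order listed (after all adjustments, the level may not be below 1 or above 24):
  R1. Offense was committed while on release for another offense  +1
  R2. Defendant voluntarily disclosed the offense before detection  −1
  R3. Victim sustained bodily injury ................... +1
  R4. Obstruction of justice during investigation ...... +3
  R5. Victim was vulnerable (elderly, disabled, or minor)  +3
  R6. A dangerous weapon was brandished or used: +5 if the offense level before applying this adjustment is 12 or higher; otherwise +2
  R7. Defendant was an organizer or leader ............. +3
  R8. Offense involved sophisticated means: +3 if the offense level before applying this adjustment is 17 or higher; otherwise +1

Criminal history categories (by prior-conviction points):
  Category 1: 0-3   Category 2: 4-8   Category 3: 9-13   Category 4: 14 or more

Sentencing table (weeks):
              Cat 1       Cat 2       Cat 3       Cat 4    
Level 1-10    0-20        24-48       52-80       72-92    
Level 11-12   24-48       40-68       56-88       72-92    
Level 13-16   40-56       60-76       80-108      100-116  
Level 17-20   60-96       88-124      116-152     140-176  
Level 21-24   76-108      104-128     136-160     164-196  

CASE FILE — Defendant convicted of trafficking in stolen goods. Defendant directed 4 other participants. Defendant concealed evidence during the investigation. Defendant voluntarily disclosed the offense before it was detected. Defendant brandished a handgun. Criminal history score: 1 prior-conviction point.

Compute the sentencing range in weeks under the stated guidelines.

76-108 weeks

Base offense level for trafficking in stolen goods: 22.
R2 applies: 22 − 1 = 21.
R4 applies: 21 + 3 = 24.
R5 does not apply.
R6 applies (level before this adjustment is 24 ≥ 12, so +5): 24 + 5 = 29.
R7 applies: 29 + 3 = 32.
R8 does not apply.
Level 32 exceeds the maximum of 24; capped at 24.
Final offense level: 24.
Criminal history: 1 prior point → Category 1 (0-3).
Level 24 falls in the 21-24 band.
Grid: Level 21-24 × Category 1 = 76-108 weeks.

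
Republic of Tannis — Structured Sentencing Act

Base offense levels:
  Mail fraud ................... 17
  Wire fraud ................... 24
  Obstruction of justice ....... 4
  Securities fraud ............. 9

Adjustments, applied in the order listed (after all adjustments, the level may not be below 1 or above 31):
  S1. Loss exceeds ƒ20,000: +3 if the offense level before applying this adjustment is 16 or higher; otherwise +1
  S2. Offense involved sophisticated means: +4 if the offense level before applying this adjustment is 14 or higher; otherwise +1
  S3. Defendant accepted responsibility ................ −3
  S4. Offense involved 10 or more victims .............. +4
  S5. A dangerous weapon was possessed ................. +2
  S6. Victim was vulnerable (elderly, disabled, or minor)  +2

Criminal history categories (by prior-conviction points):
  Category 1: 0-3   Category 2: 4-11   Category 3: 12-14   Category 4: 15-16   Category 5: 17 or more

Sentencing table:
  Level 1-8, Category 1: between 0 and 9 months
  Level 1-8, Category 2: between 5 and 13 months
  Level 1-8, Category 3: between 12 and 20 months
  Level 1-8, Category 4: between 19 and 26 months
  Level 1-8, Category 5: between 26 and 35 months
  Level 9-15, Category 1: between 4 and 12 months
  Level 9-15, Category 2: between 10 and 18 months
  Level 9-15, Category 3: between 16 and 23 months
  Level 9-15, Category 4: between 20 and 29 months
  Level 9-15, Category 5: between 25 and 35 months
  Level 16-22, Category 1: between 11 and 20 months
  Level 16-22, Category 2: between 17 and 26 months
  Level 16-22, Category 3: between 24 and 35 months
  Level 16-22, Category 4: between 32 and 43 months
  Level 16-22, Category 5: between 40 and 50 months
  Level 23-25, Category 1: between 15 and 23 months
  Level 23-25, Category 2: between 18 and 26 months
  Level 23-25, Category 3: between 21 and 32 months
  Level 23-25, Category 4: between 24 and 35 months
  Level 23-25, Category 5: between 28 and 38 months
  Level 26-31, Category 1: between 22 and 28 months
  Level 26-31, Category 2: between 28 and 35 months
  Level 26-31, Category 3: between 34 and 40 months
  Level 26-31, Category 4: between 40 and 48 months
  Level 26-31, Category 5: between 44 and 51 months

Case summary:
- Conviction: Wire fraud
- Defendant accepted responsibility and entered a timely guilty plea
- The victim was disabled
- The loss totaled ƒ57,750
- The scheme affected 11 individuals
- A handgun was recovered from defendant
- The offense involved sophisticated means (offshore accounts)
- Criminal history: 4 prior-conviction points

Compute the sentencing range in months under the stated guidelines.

28-35 months

Base offense level for wire fraud: 24.
S1 applies (level before this adjustment is 24 ≥ 16, so +3): 24 + 3 = 27.
S2 applies (level before this adjustment is 27 ≥ 14, so +4): 27 + 4 = 31.
S3 applies: 31 − 3 = 28.
S4 applies: 28 + 4 = 32.
S5 applies: 32 + 2 = 34.
S6 applies: 34 + 2 = 36.
Level 36 exceeds the maximum of 31; capped at 31.
Final offense level: 31.
Criminal history: 4 prior points → Category 2 (4-11).
Level 31 falls in the 26-31 band.
Grid: Level 26-31 × Category 2 = 28-35 months.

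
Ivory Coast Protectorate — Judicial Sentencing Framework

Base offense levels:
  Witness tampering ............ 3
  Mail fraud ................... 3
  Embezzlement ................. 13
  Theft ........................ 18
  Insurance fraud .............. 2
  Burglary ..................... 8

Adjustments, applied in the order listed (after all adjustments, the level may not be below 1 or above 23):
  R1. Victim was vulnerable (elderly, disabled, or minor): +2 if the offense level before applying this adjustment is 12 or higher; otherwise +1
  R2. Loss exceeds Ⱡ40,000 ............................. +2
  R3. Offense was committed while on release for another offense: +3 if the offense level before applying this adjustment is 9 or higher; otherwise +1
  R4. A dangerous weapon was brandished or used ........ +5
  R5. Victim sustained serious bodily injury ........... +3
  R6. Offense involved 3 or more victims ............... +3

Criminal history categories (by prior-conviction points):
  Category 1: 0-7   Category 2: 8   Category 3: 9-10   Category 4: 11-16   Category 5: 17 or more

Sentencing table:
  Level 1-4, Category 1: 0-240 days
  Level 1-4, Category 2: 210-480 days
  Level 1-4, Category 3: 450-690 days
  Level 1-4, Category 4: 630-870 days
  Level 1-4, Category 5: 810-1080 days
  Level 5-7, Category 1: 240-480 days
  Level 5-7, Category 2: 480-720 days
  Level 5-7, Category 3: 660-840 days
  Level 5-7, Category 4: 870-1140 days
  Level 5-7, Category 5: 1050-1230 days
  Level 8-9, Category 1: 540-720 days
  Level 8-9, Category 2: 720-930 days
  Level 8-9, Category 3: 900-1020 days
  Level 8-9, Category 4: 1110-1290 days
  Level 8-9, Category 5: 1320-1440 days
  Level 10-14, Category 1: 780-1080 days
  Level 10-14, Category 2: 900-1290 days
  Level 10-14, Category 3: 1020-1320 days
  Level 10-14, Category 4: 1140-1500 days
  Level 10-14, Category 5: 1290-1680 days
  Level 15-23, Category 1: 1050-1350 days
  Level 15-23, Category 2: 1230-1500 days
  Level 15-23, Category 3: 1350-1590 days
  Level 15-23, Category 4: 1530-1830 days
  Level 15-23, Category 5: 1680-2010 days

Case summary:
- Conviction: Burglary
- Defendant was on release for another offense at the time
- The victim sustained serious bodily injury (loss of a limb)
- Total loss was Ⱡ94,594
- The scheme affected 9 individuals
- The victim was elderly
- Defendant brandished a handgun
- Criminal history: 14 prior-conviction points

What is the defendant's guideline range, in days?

1530-1830 days

Base offense level for burglary: 8.
R1 applies (level before this adjustment is 8 < 12, so +1): 8 + 1 = 9.
R2 applies: 9 + 2 = 11.
R3 applies (level before this adjustment is 11 ≥ 9, so +3): 11 + 3 = 14.
R4 applies: 14 + 5 = 19.
R5 applies: 19 + 3 = 22.
R6 applies: 22 + 3 = 25.
Level 25 exceeds the maximum of 23; capped at 23.
Final offense level: 23.
Criminal history: 14 prior points → Category 4 (11-16).
Level 23 falls in the 15-23 band.
Grid: Level 15-23 × Category 4 = 1530-1830 days.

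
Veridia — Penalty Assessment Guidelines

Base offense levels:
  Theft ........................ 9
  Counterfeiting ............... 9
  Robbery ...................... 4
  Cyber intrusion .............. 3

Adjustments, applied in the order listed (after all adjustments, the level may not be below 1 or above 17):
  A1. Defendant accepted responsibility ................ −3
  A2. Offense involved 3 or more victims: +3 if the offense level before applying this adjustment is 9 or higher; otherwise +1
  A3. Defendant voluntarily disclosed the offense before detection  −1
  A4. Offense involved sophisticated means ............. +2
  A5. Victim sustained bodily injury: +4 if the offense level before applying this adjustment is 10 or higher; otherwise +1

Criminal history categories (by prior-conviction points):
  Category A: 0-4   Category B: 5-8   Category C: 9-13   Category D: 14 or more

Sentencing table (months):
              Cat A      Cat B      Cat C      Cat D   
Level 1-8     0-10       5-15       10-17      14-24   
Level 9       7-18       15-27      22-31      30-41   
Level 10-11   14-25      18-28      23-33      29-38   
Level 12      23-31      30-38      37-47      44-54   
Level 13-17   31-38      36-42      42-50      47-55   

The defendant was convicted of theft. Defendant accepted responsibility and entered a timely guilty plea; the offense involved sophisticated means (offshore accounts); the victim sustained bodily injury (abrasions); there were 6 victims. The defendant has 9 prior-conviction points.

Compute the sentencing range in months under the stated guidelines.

Base offense level for theft: 9.
A1 applies: 9 − 3 = 6.
A2 applies (level before this adjustment is 6 < 9, so +1): 6 + 1 = 7.
A3 does not apply.
A4 applies: 7 + 2 = 9.
A5 applies (level before this adjustment is 9 < 10, so +1): 9 + 1 = 10.
Final offense level: 10.
Criminal history: 9 prior points → Category C (9-13).
Level 10 falls in the 10-11 band.
Grid: Level 10-11 × Category C = 23-33 months.

23-33 months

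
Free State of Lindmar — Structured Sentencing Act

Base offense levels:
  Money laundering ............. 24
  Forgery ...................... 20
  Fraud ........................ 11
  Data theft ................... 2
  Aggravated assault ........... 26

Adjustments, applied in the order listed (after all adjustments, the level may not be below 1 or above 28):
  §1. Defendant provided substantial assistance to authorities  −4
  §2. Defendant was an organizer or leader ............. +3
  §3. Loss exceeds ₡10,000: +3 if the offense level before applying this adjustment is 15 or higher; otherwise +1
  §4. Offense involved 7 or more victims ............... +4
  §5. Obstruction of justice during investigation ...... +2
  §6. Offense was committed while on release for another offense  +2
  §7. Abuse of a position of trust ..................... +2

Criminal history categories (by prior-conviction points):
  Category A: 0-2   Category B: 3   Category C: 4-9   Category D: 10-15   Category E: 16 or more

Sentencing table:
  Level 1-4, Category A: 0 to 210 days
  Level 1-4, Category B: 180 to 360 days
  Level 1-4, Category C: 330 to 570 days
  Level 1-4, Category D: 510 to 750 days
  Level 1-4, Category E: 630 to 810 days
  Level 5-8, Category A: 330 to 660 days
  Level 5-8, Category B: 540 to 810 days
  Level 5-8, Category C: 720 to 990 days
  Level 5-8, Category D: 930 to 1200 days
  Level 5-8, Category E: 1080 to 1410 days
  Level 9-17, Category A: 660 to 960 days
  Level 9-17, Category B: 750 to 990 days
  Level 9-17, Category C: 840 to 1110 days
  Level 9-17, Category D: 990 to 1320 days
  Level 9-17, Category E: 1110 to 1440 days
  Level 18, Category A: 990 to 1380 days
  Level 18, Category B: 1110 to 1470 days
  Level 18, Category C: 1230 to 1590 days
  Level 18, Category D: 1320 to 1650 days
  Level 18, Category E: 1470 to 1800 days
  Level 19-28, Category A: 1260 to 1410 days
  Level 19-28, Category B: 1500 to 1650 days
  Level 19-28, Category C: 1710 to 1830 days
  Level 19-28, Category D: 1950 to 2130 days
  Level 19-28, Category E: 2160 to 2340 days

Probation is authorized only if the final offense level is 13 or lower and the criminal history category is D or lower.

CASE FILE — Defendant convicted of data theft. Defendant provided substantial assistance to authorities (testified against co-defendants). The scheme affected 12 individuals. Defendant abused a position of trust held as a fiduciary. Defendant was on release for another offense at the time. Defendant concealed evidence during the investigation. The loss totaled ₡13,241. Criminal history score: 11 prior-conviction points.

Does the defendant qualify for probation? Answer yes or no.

Base offense level for data theft: 2.
§1 applies: 2 − 4 = -2.
§3 applies (level before this adjustment is -2 < 15, so +1): -2 + 1 = -1.
§4 applies: -1 + 4 = 3.
§5 applies: 3 + 2 = 5.
§6 applies: 5 + 2 = 7.
§7 applies: 7 + 2 = 9.
Final offense level: 9.
Criminal history: 11 prior points → Category D (10-15).
Level 9 falls in the 9-17 band.
Grid: Level 9-17 × Category D = 990-1320 days.
Probation check: level 9 ≤ 13 and category D ≤ D → eligible.

Yes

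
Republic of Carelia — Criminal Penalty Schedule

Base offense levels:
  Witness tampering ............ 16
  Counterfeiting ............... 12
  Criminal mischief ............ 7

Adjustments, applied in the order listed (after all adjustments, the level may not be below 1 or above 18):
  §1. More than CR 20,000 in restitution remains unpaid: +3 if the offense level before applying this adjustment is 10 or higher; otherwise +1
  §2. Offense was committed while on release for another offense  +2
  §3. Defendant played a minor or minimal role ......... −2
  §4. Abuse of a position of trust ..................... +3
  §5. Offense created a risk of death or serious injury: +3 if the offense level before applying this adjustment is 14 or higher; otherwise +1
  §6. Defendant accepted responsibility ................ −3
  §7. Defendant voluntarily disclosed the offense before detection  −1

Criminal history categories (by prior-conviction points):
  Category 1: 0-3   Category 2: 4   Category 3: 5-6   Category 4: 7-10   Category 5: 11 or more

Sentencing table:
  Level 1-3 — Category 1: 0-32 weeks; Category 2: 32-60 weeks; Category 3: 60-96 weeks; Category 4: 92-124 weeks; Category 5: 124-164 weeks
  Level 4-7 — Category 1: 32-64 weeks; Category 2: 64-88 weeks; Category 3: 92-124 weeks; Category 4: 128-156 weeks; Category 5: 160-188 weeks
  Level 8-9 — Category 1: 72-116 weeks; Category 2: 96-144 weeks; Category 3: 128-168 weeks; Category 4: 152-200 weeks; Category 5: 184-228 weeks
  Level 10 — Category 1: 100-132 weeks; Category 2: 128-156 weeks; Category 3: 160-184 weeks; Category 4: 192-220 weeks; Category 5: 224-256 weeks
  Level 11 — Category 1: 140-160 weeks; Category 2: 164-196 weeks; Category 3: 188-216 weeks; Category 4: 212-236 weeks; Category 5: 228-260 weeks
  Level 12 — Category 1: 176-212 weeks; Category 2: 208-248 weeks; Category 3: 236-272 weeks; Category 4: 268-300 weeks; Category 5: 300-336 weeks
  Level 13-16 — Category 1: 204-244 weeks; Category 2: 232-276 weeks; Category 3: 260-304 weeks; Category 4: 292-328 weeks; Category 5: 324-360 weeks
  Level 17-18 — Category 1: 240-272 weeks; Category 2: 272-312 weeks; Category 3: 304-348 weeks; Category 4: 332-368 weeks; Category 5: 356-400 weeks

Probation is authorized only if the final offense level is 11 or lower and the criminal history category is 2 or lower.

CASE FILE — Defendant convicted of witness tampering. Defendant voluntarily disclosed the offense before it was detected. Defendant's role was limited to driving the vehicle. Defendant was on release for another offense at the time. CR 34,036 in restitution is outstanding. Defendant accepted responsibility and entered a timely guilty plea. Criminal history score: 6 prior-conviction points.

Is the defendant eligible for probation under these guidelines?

No

Base offense level for witness tampering: 16.
§1 applies (level before this adjustment is 16 ≥ 10, so +3): 16 + 3 = 19.
§2 applies: 19 + 2 = 21.
§3 applies: 21 − 2 = 19.
§4 does not apply.
§6 applies: 19 − 3 = 16.
§7 applies: 16 − 1 = 15.
Final offense level: 15.
Criminal history: 6 prior points → Category 3 (5-6).
Level 15 falls in the 13-16 band.
Grid: Level 13-16 × Category 3 = 260-304 weeks.
Probation check: level 15 > 11 and category 3 > 2 → not eligible.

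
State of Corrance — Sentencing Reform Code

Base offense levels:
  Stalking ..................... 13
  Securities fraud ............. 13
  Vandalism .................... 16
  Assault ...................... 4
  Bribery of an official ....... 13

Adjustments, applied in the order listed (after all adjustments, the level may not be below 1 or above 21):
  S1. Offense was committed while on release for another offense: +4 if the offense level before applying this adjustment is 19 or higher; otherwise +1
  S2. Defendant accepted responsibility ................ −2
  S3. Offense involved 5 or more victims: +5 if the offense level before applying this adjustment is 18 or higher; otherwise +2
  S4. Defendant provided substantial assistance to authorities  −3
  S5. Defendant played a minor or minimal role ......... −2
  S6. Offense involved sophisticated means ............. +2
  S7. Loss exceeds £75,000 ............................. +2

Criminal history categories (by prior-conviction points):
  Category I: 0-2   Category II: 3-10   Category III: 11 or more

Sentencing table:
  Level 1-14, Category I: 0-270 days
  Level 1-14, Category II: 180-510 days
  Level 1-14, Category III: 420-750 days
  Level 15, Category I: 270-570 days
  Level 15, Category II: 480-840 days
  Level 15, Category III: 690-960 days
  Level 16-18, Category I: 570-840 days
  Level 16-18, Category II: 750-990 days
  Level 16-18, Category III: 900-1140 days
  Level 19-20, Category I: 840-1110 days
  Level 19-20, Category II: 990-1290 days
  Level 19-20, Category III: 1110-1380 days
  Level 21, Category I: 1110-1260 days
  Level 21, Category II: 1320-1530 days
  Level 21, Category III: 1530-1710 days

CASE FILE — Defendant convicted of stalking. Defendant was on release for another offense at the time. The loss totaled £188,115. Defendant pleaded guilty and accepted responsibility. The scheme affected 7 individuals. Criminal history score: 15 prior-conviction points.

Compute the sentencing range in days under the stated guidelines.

900-1140 days

Base offense level for stalking: 13.
S1 applies (level before this adjustment is 13 < 19, so +1): 13 + 1 = 14.
S2 applies: 14 − 2 = 12.
S3 applies (level before this adjustment is 12 < 18, so +2): 12 + 2 = 14.
S7 applies: 14 + 2 = 16.
Final offense level: 16.
Criminal history: 15 prior points → Category III (11+).
Level 16 falls in the 16-18 band.
Grid: Level 16-18 × Category III = 900-1140 days.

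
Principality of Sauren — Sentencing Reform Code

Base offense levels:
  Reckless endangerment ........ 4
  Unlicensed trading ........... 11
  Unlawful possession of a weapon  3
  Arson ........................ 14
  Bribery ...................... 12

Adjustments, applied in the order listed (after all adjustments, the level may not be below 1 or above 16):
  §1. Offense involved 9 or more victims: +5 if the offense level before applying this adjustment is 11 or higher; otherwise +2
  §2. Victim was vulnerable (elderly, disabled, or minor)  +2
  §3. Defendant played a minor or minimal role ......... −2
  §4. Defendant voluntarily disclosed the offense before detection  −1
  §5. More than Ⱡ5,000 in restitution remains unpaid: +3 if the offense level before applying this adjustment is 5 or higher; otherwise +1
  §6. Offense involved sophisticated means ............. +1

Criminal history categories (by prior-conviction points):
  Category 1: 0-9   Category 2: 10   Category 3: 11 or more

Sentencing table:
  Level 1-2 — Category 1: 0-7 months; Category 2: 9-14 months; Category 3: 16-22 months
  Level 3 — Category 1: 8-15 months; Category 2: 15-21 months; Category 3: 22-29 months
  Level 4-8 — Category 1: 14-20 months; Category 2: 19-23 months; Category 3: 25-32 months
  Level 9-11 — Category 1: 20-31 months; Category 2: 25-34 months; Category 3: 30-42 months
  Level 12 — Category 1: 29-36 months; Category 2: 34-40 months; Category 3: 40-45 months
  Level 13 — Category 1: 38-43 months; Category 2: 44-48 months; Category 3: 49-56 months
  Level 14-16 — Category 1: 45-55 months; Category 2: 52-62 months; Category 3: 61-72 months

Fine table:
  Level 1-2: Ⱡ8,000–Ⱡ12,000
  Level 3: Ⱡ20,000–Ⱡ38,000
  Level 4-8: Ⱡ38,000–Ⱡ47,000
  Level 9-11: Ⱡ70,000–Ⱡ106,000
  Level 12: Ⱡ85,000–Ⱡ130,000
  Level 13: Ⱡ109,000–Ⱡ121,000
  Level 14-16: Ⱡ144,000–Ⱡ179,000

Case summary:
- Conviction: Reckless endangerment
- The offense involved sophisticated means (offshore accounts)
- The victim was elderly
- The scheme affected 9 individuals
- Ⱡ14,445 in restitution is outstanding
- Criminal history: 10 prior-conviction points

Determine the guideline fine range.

Base offense level for reckless endangerment: 4.
§1 applies (level before this adjustment is 4 < 11, so +2): 4 + 2 = 6.
§2 applies: 6 + 2 = 8.
§3 does not apply.
§4 does not apply.
§5 applies (level before this adjustment is 8 ≥ 5, so +3): 8 + 3 = 11.
§6 applies: 11 + 1 = 12.
Final offense level: 12.
Level 12 falls in the 12 band.
Fine table: Level 12 → Ⱡ85,000–Ⱡ130,000.

Ⱡ85,000–Ⱡ130,000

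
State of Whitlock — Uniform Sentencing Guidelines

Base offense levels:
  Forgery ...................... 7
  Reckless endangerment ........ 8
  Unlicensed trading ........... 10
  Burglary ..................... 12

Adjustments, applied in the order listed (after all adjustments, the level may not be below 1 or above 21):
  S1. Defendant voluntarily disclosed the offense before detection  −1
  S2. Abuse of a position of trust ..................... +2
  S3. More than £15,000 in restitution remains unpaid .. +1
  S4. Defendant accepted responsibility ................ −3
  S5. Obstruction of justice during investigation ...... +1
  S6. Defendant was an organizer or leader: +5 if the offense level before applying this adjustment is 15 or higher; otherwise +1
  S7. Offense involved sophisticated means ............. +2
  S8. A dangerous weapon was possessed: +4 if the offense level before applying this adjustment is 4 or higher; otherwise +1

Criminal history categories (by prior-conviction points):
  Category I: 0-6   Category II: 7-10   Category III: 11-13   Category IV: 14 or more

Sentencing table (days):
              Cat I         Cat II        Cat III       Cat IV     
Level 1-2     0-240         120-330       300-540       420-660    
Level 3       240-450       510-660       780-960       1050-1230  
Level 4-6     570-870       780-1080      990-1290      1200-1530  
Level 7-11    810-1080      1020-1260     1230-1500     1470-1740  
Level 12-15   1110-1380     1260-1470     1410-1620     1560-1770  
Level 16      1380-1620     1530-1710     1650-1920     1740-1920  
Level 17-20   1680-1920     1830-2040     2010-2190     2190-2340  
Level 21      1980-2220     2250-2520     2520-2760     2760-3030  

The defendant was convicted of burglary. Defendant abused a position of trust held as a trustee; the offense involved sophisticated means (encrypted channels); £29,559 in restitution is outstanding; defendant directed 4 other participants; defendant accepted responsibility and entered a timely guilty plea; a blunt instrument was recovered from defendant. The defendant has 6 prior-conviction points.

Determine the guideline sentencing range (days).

1680-1920 days

Base offense level for burglary: 12.
S1 does not apply.
S2 applies: 12 + 2 = 14.
S3 applies: 14 + 1 = 15.
S4 applies: 15 − 3 = 12.
S6 applies (level before this adjustment is 12 < 15, so +1): 12 + 1 = 13.
S7 applies: 13 + 2 = 15.
S8 applies (level before this adjustment is 15 ≥ 4, so +4): 15 + 4 = 19.
Final offense level: 19.
Criminal history: 6 prior points → Category I (0-6).
Level 19 falls in the 17-20 band.
Grid: Level 17-20 × Category I = 1680-1920 days.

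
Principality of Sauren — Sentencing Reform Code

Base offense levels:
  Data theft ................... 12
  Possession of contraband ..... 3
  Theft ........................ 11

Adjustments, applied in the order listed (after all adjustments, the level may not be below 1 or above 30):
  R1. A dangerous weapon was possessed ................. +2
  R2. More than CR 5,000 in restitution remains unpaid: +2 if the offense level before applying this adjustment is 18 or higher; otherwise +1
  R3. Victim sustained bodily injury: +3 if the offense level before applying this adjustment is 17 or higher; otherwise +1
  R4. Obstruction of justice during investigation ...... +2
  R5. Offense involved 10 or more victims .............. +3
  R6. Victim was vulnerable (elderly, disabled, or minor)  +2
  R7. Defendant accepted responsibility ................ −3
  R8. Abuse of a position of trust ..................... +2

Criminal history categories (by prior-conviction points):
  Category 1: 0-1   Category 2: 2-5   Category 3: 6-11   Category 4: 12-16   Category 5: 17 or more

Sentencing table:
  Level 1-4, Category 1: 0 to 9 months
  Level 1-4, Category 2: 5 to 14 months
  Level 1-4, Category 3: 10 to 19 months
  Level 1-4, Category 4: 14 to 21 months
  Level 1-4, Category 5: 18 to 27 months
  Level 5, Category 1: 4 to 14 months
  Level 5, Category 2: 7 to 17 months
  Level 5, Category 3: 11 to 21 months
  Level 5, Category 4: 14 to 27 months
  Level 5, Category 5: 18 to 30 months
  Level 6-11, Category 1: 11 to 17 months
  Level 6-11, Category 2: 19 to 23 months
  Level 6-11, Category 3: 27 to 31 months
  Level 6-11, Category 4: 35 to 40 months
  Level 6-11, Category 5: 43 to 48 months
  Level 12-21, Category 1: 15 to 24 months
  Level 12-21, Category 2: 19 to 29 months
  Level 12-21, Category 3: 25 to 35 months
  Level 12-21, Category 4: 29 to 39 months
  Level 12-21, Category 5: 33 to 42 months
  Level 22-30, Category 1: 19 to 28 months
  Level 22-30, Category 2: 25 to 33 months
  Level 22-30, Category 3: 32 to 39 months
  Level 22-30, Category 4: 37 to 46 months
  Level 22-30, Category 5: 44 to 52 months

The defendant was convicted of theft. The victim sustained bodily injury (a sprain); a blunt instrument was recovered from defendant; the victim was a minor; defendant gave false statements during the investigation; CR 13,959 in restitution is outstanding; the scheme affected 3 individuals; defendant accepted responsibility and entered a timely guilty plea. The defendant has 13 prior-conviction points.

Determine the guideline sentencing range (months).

29-39 months

Base offense level for theft: 11.
R1 applies: 11 + 2 = 13.
R2 applies (level before this adjustment is 13 < 18, so +1): 13 + 1 = 14.
R3 applies (level before this adjustment is 14 < 17, so +1): 14 + 1 = 15.
R4 applies: 15 + 2 = 17.
R6 applies: 17 + 2 = 19.
R7 applies: 19 − 3 = 16.
R8 does not apply.
Final offense level: 16.
Criminal history: 13 prior points → Category 4 (12-16).
Level 16 falls in the 12-21 band.
Grid: Level 12-21 × Category 4 = 29-39 months.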